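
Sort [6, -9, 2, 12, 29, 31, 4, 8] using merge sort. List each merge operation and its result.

Divide and conquer:
  Merge [6] + [-9] -> [-9, 6]
  Merge [2] + [12] -> [2, 12]
  Merge [-9, 6] + [2, 12] -> [-9, 2, 6, 12]
  Merge [29] + [31] -> [29, 31]
  Merge [4] + [8] -> [4, 8]
  Merge [29, 31] + [4, 8] -> [4, 8, 29, 31]
  Merge [-9, 2, 6, 12] + [4, 8, 29, 31] -> [-9, 2, 4, 6, 8, 12, 29, 31]


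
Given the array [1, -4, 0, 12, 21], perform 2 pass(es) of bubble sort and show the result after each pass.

After pass 1: [-4, 0, 1, 12, 21] (2 swaps)
After pass 2: [-4, 0, 1, 12, 21] (0 swaps)
Total swaps: 2


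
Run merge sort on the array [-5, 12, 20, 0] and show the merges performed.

Divide and conquer:
  Merge [-5] + [12] -> [-5, 12]
  Merge [20] + [0] -> [0, 20]
  Merge [-5, 12] + [0, 20] -> [-5, 0, 12, 20]


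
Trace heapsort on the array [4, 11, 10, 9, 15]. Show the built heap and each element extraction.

Build heap: [15, 11, 10, 9, 4]
Extract 15: [11, 9, 10, 4, 15]
Extract 11: [10, 9, 4, 11, 15]
Extract 10: [9, 4, 10, 11, 15]
Extract 9: [4, 9, 10, 11, 15]


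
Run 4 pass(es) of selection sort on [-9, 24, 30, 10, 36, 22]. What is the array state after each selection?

Pass 1: Select minimum -9 at index 0, swap -> [-9, 24, 30, 10, 36, 22]
Pass 2: Select minimum 10 at index 3, swap -> [-9, 10, 30, 24, 36, 22]
Pass 3: Select minimum 22 at index 5, swap -> [-9, 10, 22, 24, 36, 30]
Pass 4: Select minimum 24 at index 3, swap -> [-9, 10, 22, 24, 36, 30]


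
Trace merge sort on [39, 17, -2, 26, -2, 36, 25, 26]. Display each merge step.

Divide and conquer:
  Merge [39] + [17] -> [17, 39]
  Merge [-2] + [26] -> [-2, 26]
  Merge [17, 39] + [-2, 26] -> [-2, 17, 26, 39]
  Merge [-2] + [36] -> [-2, 36]
  Merge [25] + [26] -> [25, 26]
  Merge [-2, 36] + [25, 26] -> [-2, 25, 26, 36]
  Merge [-2, 17, 26, 39] + [-2, 25, 26, 36] -> [-2, -2, 17, 25, 26, 26, 36, 39]


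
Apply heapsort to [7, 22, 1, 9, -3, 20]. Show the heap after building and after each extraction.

Build heap: [22, 9, 20, 7, -3, 1]
Extract 22: [20, 9, 1, 7, -3, 22]
Extract 20: [9, 7, 1, -3, 20, 22]
Extract 9: [7, -3, 1, 9, 20, 22]
Extract 7: [1, -3, 7, 9, 20, 22]
Extract 1: [-3, 1, 7, 9, 20, 22]


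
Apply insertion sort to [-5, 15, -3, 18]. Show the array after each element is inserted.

First element -5 is already 'sorted'
Insert 15: shifted 0 elements -> [-5, 15, -3, 18]
Insert -3: shifted 1 elements -> [-5, -3, 15, 18]
Insert 18: shifted 0 elements -> [-5, -3, 15, 18]


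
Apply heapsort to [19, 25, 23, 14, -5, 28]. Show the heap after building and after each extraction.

Build heap: [28, 25, 23, 14, -5, 19]
Extract 28: [25, 19, 23, 14, -5, 28]
Extract 25: [23, 19, -5, 14, 25, 28]
Extract 23: [19, 14, -5, 23, 25, 28]
Extract 19: [14, -5, 19, 23, 25, 28]
Extract 14: [-5, 14, 19, 23, 25, 28]


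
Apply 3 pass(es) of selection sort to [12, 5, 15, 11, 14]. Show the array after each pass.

Pass 1: Select minimum 5 at index 1, swap -> [5, 12, 15, 11, 14]
Pass 2: Select minimum 11 at index 3, swap -> [5, 11, 15, 12, 14]
Pass 3: Select minimum 12 at index 3, swap -> [5, 11, 12, 15, 14]


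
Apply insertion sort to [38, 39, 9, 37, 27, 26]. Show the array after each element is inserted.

First element 38 is already 'sorted'
Insert 39: shifted 0 elements -> [38, 39, 9, 37, 27, 26]
Insert 9: shifted 2 elements -> [9, 38, 39, 37, 27, 26]
Insert 37: shifted 2 elements -> [9, 37, 38, 39, 27, 26]
Insert 27: shifted 3 elements -> [9, 27, 37, 38, 39, 26]
Insert 26: shifted 4 elements -> [9, 26, 27, 37, 38, 39]


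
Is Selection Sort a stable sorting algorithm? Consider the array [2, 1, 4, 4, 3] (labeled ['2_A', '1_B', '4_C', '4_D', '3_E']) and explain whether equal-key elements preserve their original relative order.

Trace Selection Sort on the labeled array (the key is the number; the letter only tracks identity):
  Pass 1: minimum of unsorted part is 1_B at index 1; swap it with 2_A at index 0 -> [1_B, 2_A, 4_C, 4_D, 3_E]
  Pass 2: minimum 2_A is already at index 1; no swap -> [1_B, 2_A, 4_C, 4_D, 3_E]
  Pass 3: minimum of unsorted part is 3_E at index 4; swap it with 4_C at index 2 -> [1_B, 2_A, 3_E, 4_D, 4_C]
  Pass 4: minimum 4_D is already at index 3; no swap -> [1_B, 2_A, 3_E, 4_D, 4_C]
Final order: [1_B, 2_A, 3_E, 4_D, 4_C]
Equal keys:
  value 4: originally 4_C, 4_D; after sorting 4_D, 4_C -> order changed
Equal keys were reordered, so Selection Sort is not stable: the long-range swap that moves the minimum into place can carry an element past an equal key. (One such input is enough; an unstable sort may happen to preserve order on other inputs, but it gives no guarantee.)
Answer: Not stable


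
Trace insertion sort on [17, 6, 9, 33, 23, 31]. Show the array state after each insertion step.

First element 17 is already 'sorted'
Insert 6: shifted 1 elements -> [6, 17, 9, 33, 23, 31]
Insert 9: shifted 1 elements -> [6, 9, 17, 33, 23, 31]
Insert 33: shifted 0 elements -> [6, 9, 17, 33, 23, 31]
Insert 23: shifted 1 elements -> [6, 9, 17, 23, 33, 31]
Insert 31: shifted 1 elements -> [6, 9, 17, 23, 31, 33]


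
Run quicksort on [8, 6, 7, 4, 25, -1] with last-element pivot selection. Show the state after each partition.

Partition 1: pivot=-1 at index 0 -> [-1, 6, 7, 4, 25, 8]
Partition 2: pivot=8 at index 4 -> [-1, 6, 7, 4, 8, 25]
Partition 3: pivot=4 at index 1 -> [-1, 4, 7, 6, 8, 25]
Partition 4: pivot=6 at index 2 -> [-1, 4, 6, 7, 8, 25]


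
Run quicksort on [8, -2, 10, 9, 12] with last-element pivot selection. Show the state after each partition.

Partition 1: pivot=12 at index 4 -> [8, -2, 10, 9, 12]
Partition 2: pivot=9 at index 2 -> [8, -2, 9, 10, 12]
Partition 3: pivot=-2 at index 0 -> [-2, 8, 9, 10, 12]


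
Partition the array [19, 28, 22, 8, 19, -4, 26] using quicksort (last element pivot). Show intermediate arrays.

Partition 1: pivot=26 at index 5 -> [19, 22, 8, 19, -4, 26, 28]
Partition 2: pivot=-4 at index 0 -> [-4, 22, 8, 19, 19, 26, 28]
Partition 3: pivot=19 at index 3 -> [-4, 8, 19, 19, 22, 26, 28]
Partition 4: pivot=19 at index 2 -> [-4, 8, 19, 19, 22, 26, 28]


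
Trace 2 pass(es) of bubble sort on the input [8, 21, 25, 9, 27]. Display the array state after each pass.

After pass 1: [8, 21, 9, 25, 27] (1 swaps)
After pass 2: [8, 9, 21, 25, 27] (1 swaps)
Total swaps: 2


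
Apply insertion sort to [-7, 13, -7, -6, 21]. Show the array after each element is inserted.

First element -7 is already 'sorted'
Insert 13: shifted 0 elements -> [-7, 13, -7, -6, 21]
Insert -7: shifted 1 elements -> [-7, -7, 13, -6, 21]
Insert -6: shifted 1 elements -> [-7, -7, -6, 13, 21]
Insert 21: shifted 0 elements -> [-7, -7, -6, 13, 21]


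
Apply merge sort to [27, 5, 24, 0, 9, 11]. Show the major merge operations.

Divide and conquer:
  Merge [5] + [24] -> [5, 24]
  Merge [27] + [5, 24] -> [5, 24, 27]
  Merge [9] + [11] -> [9, 11]
  Merge [0] + [9, 11] -> [0, 9, 11]
  Merge [5, 24, 27] + [0, 9, 11] -> [0, 5, 9, 11, 24, 27]


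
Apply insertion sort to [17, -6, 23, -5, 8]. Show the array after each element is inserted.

First element 17 is already 'sorted'
Insert -6: shifted 1 elements -> [-6, 17, 23, -5, 8]
Insert 23: shifted 0 elements -> [-6, 17, 23, -5, 8]
Insert -5: shifted 2 elements -> [-6, -5, 17, 23, 8]
Insert 8: shifted 2 elements -> [-6, -5, 8, 17, 23]


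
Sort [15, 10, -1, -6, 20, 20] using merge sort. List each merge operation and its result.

Divide and conquer:
  Merge [10] + [-1] -> [-1, 10]
  Merge [15] + [-1, 10] -> [-1, 10, 15]
  Merge [20] + [20] -> [20, 20]
  Merge [-6] + [20, 20] -> [-6, 20, 20]
  Merge [-1, 10, 15] + [-6, 20, 20] -> [-6, -1, 10, 15, 20, 20]


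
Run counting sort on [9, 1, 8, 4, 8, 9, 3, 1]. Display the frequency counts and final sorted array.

Count array: [0, 2, 0, 1, 1, 0, 0, 0, 2, 2]
(count[i] = number of elements equal to i)
Cumulative count: [0, 2, 2, 3, 4, 4, 4, 4, 6, 8]
Sorted: [1, 1, 3, 4, 8, 8, 9, 9]


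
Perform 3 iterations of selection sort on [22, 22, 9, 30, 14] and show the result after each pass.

Pass 1: Select minimum 9 at index 2, swap -> [9, 22, 22, 30, 14]
Pass 2: Select minimum 14 at index 4, swap -> [9, 14, 22, 30, 22]
Pass 3: Select minimum 22 at index 2, swap -> [9, 14, 22, 30, 22]


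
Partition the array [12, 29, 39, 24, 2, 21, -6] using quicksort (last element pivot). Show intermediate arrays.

Partition 1: pivot=-6 at index 0 -> [-6, 29, 39, 24, 2, 21, 12]
Partition 2: pivot=12 at index 2 -> [-6, 2, 12, 24, 29, 21, 39]
Partition 3: pivot=39 at index 6 -> [-6, 2, 12, 24, 29, 21, 39]
Partition 4: pivot=21 at index 3 -> [-6, 2, 12, 21, 29, 24, 39]
Partition 5: pivot=24 at index 4 -> [-6, 2, 12, 21, 24, 29, 39]


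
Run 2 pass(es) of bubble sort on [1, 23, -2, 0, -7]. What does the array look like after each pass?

After pass 1: [1, -2, 0, -7, 23] (3 swaps)
After pass 2: [-2, 0, -7, 1, 23] (3 swaps)
Total swaps: 6


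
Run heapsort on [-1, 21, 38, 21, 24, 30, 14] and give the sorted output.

Build heap: [38, 24, 30, 21, 21, -1, 14]
Extract 38: [30, 24, 14, 21, 21, -1, 38]
Extract 30: [24, 21, 14, -1, 21, 30, 38]
Extract 24: [21, 21, 14, -1, 24, 30, 38]
Extract 21: [21, -1, 14, 21, 24, 30, 38]
Extract 21: [14, -1, 21, 21, 24, 30, 38]
Extract 14: [-1, 14, 21, 21, 24, 30, 38]


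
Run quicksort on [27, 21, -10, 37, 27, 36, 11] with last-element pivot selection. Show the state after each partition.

Partition 1: pivot=11 at index 1 -> [-10, 11, 27, 37, 27, 36, 21]
Partition 2: pivot=21 at index 2 -> [-10, 11, 21, 37, 27, 36, 27]
Partition 3: pivot=27 at index 4 -> [-10, 11, 21, 27, 27, 36, 37]
Partition 4: pivot=37 at index 6 -> [-10, 11, 21, 27, 27, 36, 37]


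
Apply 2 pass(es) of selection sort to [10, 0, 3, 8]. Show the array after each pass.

Pass 1: Select minimum 0 at index 1, swap -> [0, 10, 3, 8]
Pass 2: Select minimum 3 at index 2, swap -> [0, 3, 10, 8]


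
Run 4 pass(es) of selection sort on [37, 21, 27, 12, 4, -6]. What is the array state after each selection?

Pass 1: Select minimum -6 at index 5, swap -> [-6, 21, 27, 12, 4, 37]
Pass 2: Select minimum 4 at index 4, swap -> [-6, 4, 27, 12, 21, 37]
Pass 3: Select minimum 12 at index 3, swap -> [-6, 4, 12, 27, 21, 37]
Pass 4: Select minimum 21 at index 4, swap -> [-6, 4, 12, 21, 27, 37]


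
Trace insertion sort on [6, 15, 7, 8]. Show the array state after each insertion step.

First element 6 is already 'sorted'
Insert 15: shifted 0 elements -> [6, 15, 7, 8]
Insert 7: shifted 1 elements -> [6, 7, 15, 8]
Insert 8: shifted 1 elements -> [6, 7, 8, 15]


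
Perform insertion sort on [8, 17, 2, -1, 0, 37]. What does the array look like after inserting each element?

First element 8 is already 'sorted'
Insert 17: shifted 0 elements -> [8, 17, 2, -1, 0, 37]
Insert 2: shifted 2 elements -> [2, 8, 17, -1, 0, 37]
Insert -1: shifted 3 elements -> [-1, 2, 8, 17, 0, 37]
Insert 0: shifted 3 elements -> [-1, 0, 2, 8, 17, 37]
Insert 37: shifted 0 elements -> [-1, 0, 2, 8, 17, 37]


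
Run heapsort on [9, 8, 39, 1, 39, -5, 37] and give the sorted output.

Build heap: [39, 9, 39, 1, 8, -5, 37]
Extract 39: [39, 9, 37, 1, 8, -5, 39]
Extract 39: [37, 9, -5, 1, 8, 39, 39]
Extract 37: [9, 8, -5, 1, 37, 39, 39]
Extract 9: [8, 1, -5, 9, 37, 39, 39]
Extract 8: [1, -5, 8, 9, 37, 39, 39]
Extract 1: [-5, 1, 8, 9, 37, 39, 39]


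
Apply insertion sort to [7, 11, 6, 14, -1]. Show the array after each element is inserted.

First element 7 is already 'sorted'
Insert 11: shifted 0 elements -> [7, 11, 6, 14, -1]
Insert 6: shifted 2 elements -> [6, 7, 11, 14, -1]
Insert 14: shifted 0 elements -> [6, 7, 11, 14, -1]
Insert -1: shifted 4 elements -> [-1, 6, 7, 11, 14]


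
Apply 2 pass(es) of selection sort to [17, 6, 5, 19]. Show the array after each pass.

Pass 1: Select minimum 5 at index 2, swap -> [5, 6, 17, 19]
Pass 2: Select minimum 6 at index 1, swap -> [5, 6, 17, 19]


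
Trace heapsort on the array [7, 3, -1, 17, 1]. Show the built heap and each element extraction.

Build heap: [17, 7, -1, 3, 1]
Extract 17: [7, 3, -1, 1, 17]
Extract 7: [3, 1, -1, 7, 17]
Extract 3: [1, -1, 3, 7, 17]
Extract 1: [-1, 1, 3, 7, 17]


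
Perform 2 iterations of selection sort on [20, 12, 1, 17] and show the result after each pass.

Pass 1: Select minimum 1 at index 2, swap -> [1, 12, 20, 17]
Pass 2: Select minimum 12 at index 1, swap -> [1, 12, 20, 17]


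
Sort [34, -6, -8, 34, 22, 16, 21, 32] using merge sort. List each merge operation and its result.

Divide and conquer:
  Merge [34] + [-6] -> [-6, 34]
  Merge [-8] + [34] -> [-8, 34]
  Merge [-6, 34] + [-8, 34] -> [-8, -6, 34, 34]
  Merge [22] + [16] -> [16, 22]
  Merge [21] + [32] -> [21, 32]
  Merge [16, 22] + [21, 32] -> [16, 21, 22, 32]
  Merge [-8, -6, 34, 34] + [16, 21, 22, 32] -> [-8, -6, 16, 21, 22, 32, 34, 34]


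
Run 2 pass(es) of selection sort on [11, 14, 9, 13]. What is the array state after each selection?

Pass 1: Select minimum 9 at index 2, swap -> [9, 14, 11, 13]
Pass 2: Select minimum 11 at index 2, swap -> [9, 11, 14, 13]


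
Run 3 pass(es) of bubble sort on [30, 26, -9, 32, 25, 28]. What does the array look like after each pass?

After pass 1: [26, -9, 30, 25, 28, 32] (4 swaps)
After pass 2: [-9, 26, 25, 28, 30, 32] (3 swaps)
After pass 3: [-9, 25, 26, 28, 30, 32] (1 swaps)
Total swaps: 8


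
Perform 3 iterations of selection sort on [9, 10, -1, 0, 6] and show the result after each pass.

Pass 1: Select minimum -1 at index 2, swap -> [-1, 10, 9, 0, 6]
Pass 2: Select minimum 0 at index 3, swap -> [-1, 0, 9, 10, 6]
Pass 3: Select minimum 6 at index 4, swap -> [-1, 0, 6, 10, 9]


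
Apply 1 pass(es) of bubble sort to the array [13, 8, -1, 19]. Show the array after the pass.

After pass 1: [8, -1, 13, 19] (2 swaps)
Total swaps: 2


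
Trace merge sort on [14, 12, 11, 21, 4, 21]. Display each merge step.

Divide and conquer:
  Merge [12] + [11] -> [11, 12]
  Merge [14] + [11, 12] -> [11, 12, 14]
  Merge [4] + [21] -> [4, 21]
  Merge [21] + [4, 21] -> [4, 21, 21]
  Merge [11, 12, 14] + [4, 21, 21] -> [4, 11, 12, 14, 21, 21]


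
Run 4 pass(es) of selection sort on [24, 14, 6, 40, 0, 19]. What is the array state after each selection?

Pass 1: Select minimum 0 at index 4, swap -> [0, 14, 6, 40, 24, 19]
Pass 2: Select minimum 6 at index 2, swap -> [0, 6, 14, 40, 24, 19]
Pass 3: Select minimum 14 at index 2, swap -> [0, 6, 14, 40, 24, 19]
Pass 4: Select minimum 19 at index 5, swap -> [0, 6, 14, 19, 24, 40]


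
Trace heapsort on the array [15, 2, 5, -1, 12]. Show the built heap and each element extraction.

Build heap: [15, 12, 5, -1, 2]
Extract 15: [12, 2, 5, -1, 15]
Extract 12: [5, 2, -1, 12, 15]
Extract 5: [2, -1, 5, 12, 15]
Extract 2: [-1, 2, 5, 12, 15]


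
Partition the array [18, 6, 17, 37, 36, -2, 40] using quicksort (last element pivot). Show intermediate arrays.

Partition 1: pivot=40 at index 6 -> [18, 6, 17, 37, 36, -2, 40]
Partition 2: pivot=-2 at index 0 -> [-2, 6, 17, 37, 36, 18, 40]
Partition 3: pivot=18 at index 3 -> [-2, 6, 17, 18, 36, 37, 40]
Partition 4: pivot=17 at index 2 -> [-2, 6, 17, 18, 36, 37, 40]
Partition 5: pivot=37 at index 5 -> [-2, 6, 17, 18, 36, 37, 40]


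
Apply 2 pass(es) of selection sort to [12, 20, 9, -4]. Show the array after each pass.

Pass 1: Select minimum -4 at index 3, swap -> [-4, 20, 9, 12]
Pass 2: Select minimum 9 at index 2, swap -> [-4, 9, 20, 12]


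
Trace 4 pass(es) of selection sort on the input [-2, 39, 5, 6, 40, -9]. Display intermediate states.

Pass 1: Select minimum -9 at index 5, swap -> [-9, 39, 5, 6, 40, -2]
Pass 2: Select minimum -2 at index 5, swap -> [-9, -2, 5, 6, 40, 39]
Pass 3: Select minimum 5 at index 2, swap -> [-9, -2, 5, 6, 40, 39]
Pass 4: Select minimum 6 at index 3, swap -> [-9, -2, 5, 6, 40, 39]


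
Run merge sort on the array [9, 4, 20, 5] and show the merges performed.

Divide and conquer:
  Merge [9] + [4] -> [4, 9]
  Merge [20] + [5] -> [5, 20]
  Merge [4, 9] + [5, 20] -> [4, 5, 9, 20]


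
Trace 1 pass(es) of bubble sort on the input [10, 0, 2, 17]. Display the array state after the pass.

After pass 1: [0, 2, 10, 17] (2 swaps)
Total swaps: 2


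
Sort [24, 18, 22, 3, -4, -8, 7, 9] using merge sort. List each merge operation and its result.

Divide and conquer:
  Merge [24] + [18] -> [18, 24]
  Merge [22] + [3] -> [3, 22]
  Merge [18, 24] + [3, 22] -> [3, 18, 22, 24]
  Merge [-4] + [-8] -> [-8, -4]
  Merge [7] + [9] -> [7, 9]
  Merge [-8, -4] + [7, 9] -> [-8, -4, 7, 9]
  Merge [3, 18, 22, 24] + [-8, -4, 7, 9] -> [-8, -4, 3, 7, 9, 18, 22, 24]


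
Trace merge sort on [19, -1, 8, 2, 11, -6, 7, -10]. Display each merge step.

Divide and conquer:
  Merge [19] + [-1] -> [-1, 19]
  Merge [8] + [2] -> [2, 8]
  Merge [-1, 19] + [2, 8] -> [-1, 2, 8, 19]
  Merge [11] + [-6] -> [-6, 11]
  Merge [7] + [-10] -> [-10, 7]
  Merge [-6, 11] + [-10, 7] -> [-10, -6, 7, 11]
  Merge [-1, 2, 8, 19] + [-10, -6, 7, 11] -> [-10, -6, -1, 2, 7, 8, 11, 19]


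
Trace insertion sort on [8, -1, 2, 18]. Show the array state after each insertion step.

First element 8 is already 'sorted'
Insert -1: shifted 1 elements -> [-1, 8, 2, 18]
Insert 2: shifted 1 elements -> [-1, 2, 8, 18]
Insert 18: shifted 0 elements -> [-1, 2, 8, 18]


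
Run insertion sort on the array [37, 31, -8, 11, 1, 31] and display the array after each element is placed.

First element 37 is already 'sorted'
Insert 31: shifted 1 elements -> [31, 37, -8, 11, 1, 31]
Insert -8: shifted 2 elements -> [-8, 31, 37, 11, 1, 31]
Insert 11: shifted 2 elements -> [-8, 11, 31, 37, 1, 31]
Insert 1: shifted 3 elements -> [-8, 1, 11, 31, 37, 31]
Insert 31: shifted 1 elements -> [-8, 1, 11, 31, 31, 37]


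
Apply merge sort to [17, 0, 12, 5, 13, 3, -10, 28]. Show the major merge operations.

Divide and conquer:
  Merge [17] + [0] -> [0, 17]
  Merge [12] + [5] -> [5, 12]
  Merge [0, 17] + [5, 12] -> [0, 5, 12, 17]
  Merge [13] + [3] -> [3, 13]
  Merge [-10] + [28] -> [-10, 28]
  Merge [3, 13] + [-10, 28] -> [-10, 3, 13, 28]
  Merge [0, 5, 12, 17] + [-10, 3, 13, 28] -> [-10, 0, 3, 5, 12, 13, 17, 28]


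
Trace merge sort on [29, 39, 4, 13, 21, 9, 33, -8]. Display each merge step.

Divide and conquer:
  Merge [29] + [39] -> [29, 39]
  Merge [4] + [13] -> [4, 13]
  Merge [29, 39] + [4, 13] -> [4, 13, 29, 39]
  Merge [21] + [9] -> [9, 21]
  Merge [33] + [-8] -> [-8, 33]
  Merge [9, 21] + [-8, 33] -> [-8, 9, 21, 33]
  Merge [4, 13, 29, 39] + [-8, 9, 21, 33] -> [-8, 4, 9, 13, 21, 29, 33, 39]


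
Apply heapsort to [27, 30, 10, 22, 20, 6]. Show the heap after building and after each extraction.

Build heap: [30, 27, 10, 22, 20, 6]
Extract 30: [27, 22, 10, 6, 20, 30]
Extract 27: [22, 20, 10, 6, 27, 30]
Extract 22: [20, 6, 10, 22, 27, 30]
Extract 20: [10, 6, 20, 22, 27, 30]
Extract 10: [6, 10, 20, 22, 27, 30]


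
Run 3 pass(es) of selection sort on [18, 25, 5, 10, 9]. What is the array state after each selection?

Pass 1: Select minimum 5 at index 2, swap -> [5, 25, 18, 10, 9]
Pass 2: Select minimum 9 at index 4, swap -> [5, 9, 18, 10, 25]
Pass 3: Select minimum 10 at index 3, swap -> [5, 9, 10, 18, 25]


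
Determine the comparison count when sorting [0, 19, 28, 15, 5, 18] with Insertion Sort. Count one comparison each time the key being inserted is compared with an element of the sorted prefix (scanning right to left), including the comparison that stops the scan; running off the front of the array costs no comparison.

Insert 19: 0 <= 19 (stop) = 1 comparison(s) -> [0, 19, 28, 15, 5, 18]
Insert 28: 19 <= 28 (stop) = 1 comparison(s) -> [0, 19, 28, 15, 5, 18]
Insert 15: 28 > 15 (shift), 19 > 15 (shift), 0 <= 15 (stop) = 3 comparison(s) -> [0, 15, 19, 28, 5, 18]
Insert 5: 28 > 5 (shift), 19 > 5 (shift), 15 > 5 (shift), 0 <= 5 (stop) = 4 comparison(s) -> [0, 5, 15, 19, 28, 18]
Insert 18: 28 > 18 (shift), 19 > 18 (shift), 15 <= 18 (stop) = 3 comparison(s) -> [0, 5, 15, 18, 19, 28]
Total comparisons: 1 + 1 + 3 + 4 + 3 = 12


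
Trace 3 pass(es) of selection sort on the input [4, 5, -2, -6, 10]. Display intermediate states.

Pass 1: Select minimum -6 at index 3, swap -> [-6, 5, -2, 4, 10]
Pass 2: Select minimum -2 at index 2, swap -> [-6, -2, 5, 4, 10]
Pass 3: Select minimum 4 at index 3, swap -> [-6, -2, 4, 5, 10]


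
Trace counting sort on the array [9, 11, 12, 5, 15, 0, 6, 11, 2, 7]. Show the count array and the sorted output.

Count array: [1, 0, 1, 0, 0, 1, 1, 1, 0, 1, 0, 2, 1, 0, 0, 1]
(count[i] = number of elements equal to i)
Cumulative count: [1, 1, 2, 2, 2, 3, 4, 5, 5, 6, 6, 8, 9, 9, 9, 10]
Sorted: [0, 2, 5, 6, 7, 9, 11, 11, 12, 15]


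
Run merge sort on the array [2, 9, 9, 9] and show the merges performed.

Divide and conquer:
  Merge [2] + [9] -> [2, 9]
  Merge [9] + [9] -> [9, 9]
  Merge [2, 9] + [9, 9] -> [2, 9, 9, 9]


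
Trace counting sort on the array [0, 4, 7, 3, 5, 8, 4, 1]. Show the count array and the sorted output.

Count array: [1, 1, 0, 1, 2, 1, 0, 1, 1]
(count[i] = number of elements equal to i)
Cumulative count: [1, 2, 2, 3, 5, 6, 6, 7, 8]
Sorted: [0, 1, 3, 4, 4, 5, 7, 8]


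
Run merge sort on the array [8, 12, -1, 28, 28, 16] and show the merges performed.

Divide and conquer:
  Merge [12] + [-1] -> [-1, 12]
  Merge [8] + [-1, 12] -> [-1, 8, 12]
  Merge [28] + [16] -> [16, 28]
  Merge [28] + [16, 28] -> [16, 28, 28]
  Merge [-1, 8, 12] + [16, 28, 28] -> [-1, 8, 12, 16, 28, 28]


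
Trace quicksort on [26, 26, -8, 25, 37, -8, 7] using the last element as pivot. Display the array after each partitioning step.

Partition 1: pivot=7 at index 2 -> [-8, -8, 7, 25, 37, 26, 26]
Partition 2: pivot=-8 at index 1 -> [-8, -8, 7, 25, 37, 26, 26]
Partition 3: pivot=26 at index 5 -> [-8, -8, 7, 25, 26, 26, 37]
Partition 4: pivot=26 at index 4 -> [-8, -8, 7, 25, 26, 26, 37]


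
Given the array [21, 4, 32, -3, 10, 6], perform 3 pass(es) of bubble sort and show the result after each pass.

After pass 1: [4, 21, -3, 10, 6, 32] (4 swaps)
After pass 2: [4, -3, 10, 6, 21, 32] (3 swaps)
After pass 3: [-3, 4, 6, 10, 21, 32] (2 swaps)
Total swaps: 9


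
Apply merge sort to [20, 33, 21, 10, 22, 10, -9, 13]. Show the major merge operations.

Divide and conquer:
  Merge [20] + [33] -> [20, 33]
  Merge [21] + [10] -> [10, 21]
  Merge [20, 33] + [10, 21] -> [10, 20, 21, 33]
  Merge [22] + [10] -> [10, 22]
  Merge [-9] + [13] -> [-9, 13]
  Merge [10, 22] + [-9, 13] -> [-9, 10, 13, 22]
  Merge [10, 20, 21, 33] + [-9, 10, 13, 22] -> [-9, 10, 10, 13, 20, 21, 22, 33]


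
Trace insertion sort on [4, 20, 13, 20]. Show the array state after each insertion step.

First element 4 is already 'sorted'
Insert 20: shifted 0 elements -> [4, 20, 13, 20]
Insert 13: shifted 1 elements -> [4, 13, 20, 20]
Insert 20: shifted 0 elements -> [4, 13, 20, 20]


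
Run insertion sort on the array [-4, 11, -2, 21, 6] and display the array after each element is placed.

First element -4 is already 'sorted'
Insert 11: shifted 0 elements -> [-4, 11, -2, 21, 6]
Insert -2: shifted 1 elements -> [-4, -2, 11, 21, 6]
Insert 21: shifted 0 elements -> [-4, -2, 11, 21, 6]
Insert 6: shifted 2 elements -> [-4, -2, 6, 11, 21]


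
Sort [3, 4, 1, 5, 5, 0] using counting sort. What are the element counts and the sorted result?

Count array: [1, 1, 0, 1, 1, 2]
(count[i] = number of elements equal to i)
Cumulative count: [1, 2, 2, 3, 4, 6]
Sorted: [0, 1, 3, 4, 5, 5]


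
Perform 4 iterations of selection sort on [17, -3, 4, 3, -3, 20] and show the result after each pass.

Pass 1: Select minimum -3 at index 1, swap -> [-3, 17, 4, 3, -3, 20]
Pass 2: Select minimum -3 at index 4, swap -> [-3, -3, 4, 3, 17, 20]
Pass 3: Select minimum 3 at index 3, swap -> [-3, -3, 3, 4, 17, 20]
Pass 4: Select minimum 4 at index 3, swap -> [-3, -3, 3, 4, 17, 20]


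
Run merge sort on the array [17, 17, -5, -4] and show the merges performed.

Divide and conquer:
  Merge [17] + [17] -> [17, 17]
  Merge [-5] + [-4] -> [-5, -4]
  Merge [17, 17] + [-5, -4] -> [-5, -4, 17, 17]


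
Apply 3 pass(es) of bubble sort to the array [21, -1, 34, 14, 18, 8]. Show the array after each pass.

After pass 1: [-1, 21, 14, 18, 8, 34] (4 swaps)
After pass 2: [-1, 14, 18, 8, 21, 34] (3 swaps)
After pass 3: [-1, 14, 8, 18, 21, 34] (1 swaps)
Total swaps: 8


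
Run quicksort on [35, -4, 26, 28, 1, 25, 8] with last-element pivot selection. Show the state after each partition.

Partition 1: pivot=8 at index 2 -> [-4, 1, 8, 28, 35, 25, 26]
Partition 2: pivot=1 at index 1 -> [-4, 1, 8, 28, 35, 25, 26]
Partition 3: pivot=26 at index 4 -> [-4, 1, 8, 25, 26, 28, 35]
Partition 4: pivot=35 at index 6 -> [-4, 1, 8, 25, 26, 28, 35]


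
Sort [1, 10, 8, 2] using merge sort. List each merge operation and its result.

Divide and conquer:
  Merge [1] + [10] -> [1, 10]
  Merge [8] + [2] -> [2, 8]
  Merge [1, 10] + [2, 8] -> [1, 2, 8, 10]


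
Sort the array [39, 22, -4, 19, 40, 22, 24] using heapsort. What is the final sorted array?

Build heap: [40, 39, 24, 19, 22, 22, -4]
Extract 40: [39, 22, 24, 19, -4, 22, 40]
Extract 39: [24, 22, 22, 19, -4, 39, 40]
Extract 24: [22, 19, 22, -4, 24, 39, 40]
Extract 22: [22, 19, -4, 22, 24, 39, 40]
Extract 22: [19, -4, 22, 22, 24, 39, 40]
Extract 19: [-4, 19, 22, 22, 24, 39, 40]


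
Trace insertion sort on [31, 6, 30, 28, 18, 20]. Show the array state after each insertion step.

First element 31 is already 'sorted'
Insert 6: shifted 1 elements -> [6, 31, 30, 28, 18, 20]
Insert 30: shifted 1 elements -> [6, 30, 31, 28, 18, 20]
Insert 28: shifted 2 elements -> [6, 28, 30, 31, 18, 20]
Insert 18: shifted 3 elements -> [6, 18, 28, 30, 31, 20]
Insert 20: shifted 3 elements -> [6, 18, 20, 28, 30, 31]


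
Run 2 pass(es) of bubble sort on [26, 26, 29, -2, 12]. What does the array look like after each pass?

After pass 1: [26, 26, -2, 12, 29] (2 swaps)
After pass 2: [26, -2, 12, 26, 29] (2 swaps)
Total swaps: 4


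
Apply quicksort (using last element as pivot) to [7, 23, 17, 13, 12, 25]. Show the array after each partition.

Partition 1: pivot=25 at index 5 -> [7, 23, 17, 13, 12, 25]
Partition 2: pivot=12 at index 1 -> [7, 12, 17, 13, 23, 25]
Partition 3: pivot=23 at index 4 -> [7, 12, 17, 13, 23, 25]
Partition 4: pivot=13 at index 2 -> [7, 12, 13, 17, 23, 25]


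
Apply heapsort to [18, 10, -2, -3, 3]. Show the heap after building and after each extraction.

Build heap: [18, 10, -2, -3, 3]
Extract 18: [10, 3, -2, -3, 18]
Extract 10: [3, -3, -2, 10, 18]
Extract 3: [-2, -3, 3, 10, 18]
Extract -2: [-3, -2, 3, 10, 18]


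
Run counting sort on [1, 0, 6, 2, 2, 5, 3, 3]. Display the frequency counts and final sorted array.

Count array: [1, 1, 2, 2, 0, 1, 1]
(count[i] = number of elements equal to i)
Cumulative count: [1, 2, 4, 6, 6, 7, 8]
Sorted: [0, 1, 2, 2, 3, 3, 5, 6]


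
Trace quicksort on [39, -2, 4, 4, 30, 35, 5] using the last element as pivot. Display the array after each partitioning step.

Partition 1: pivot=5 at index 3 -> [-2, 4, 4, 5, 30, 35, 39]
Partition 2: pivot=4 at index 2 -> [-2, 4, 4, 5, 30, 35, 39]
Partition 3: pivot=4 at index 1 -> [-2, 4, 4, 5, 30, 35, 39]
Partition 4: pivot=39 at index 6 -> [-2, 4, 4, 5, 30, 35, 39]
Partition 5: pivot=35 at index 5 -> [-2, 4, 4, 5, 30, 35, 39]


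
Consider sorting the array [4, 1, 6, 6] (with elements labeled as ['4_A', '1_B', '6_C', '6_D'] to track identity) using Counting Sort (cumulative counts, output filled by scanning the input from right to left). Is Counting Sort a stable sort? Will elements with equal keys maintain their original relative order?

Trace Counting Sort on the labeled array (the key is the number; the letter only tracks identity):
  Counts for values 0..6: [0, 1, 0, 0, 1, 0, 2]
  Cumulative counts: [0, 1, 1, 1, 2, 2, 4]
  Scan right to left: place 6_D at output index 3
  Scan right to left: place 6_C at output index 2
  Scan right to left: place 1_B at output index 0
  Scan right to left: place 4_A at output index 1
  Output: [1_B, 4_A, 6_C, 6_D]
Equal keys:
  value 6: originally 6_C, 6_D; after sorting 6_C, 6_D -> order preserved
All equal keys kept their original relative order. Counting Sort is stable: scanning the input right to left with decreasing cumulative counts places later duplicates at later output positions.
Answer: Stable


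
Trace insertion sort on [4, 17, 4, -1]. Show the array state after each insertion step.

First element 4 is already 'sorted'
Insert 17: shifted 0 elements -> [4, 17, 4, -1]
Insert 4: shifted 1 elements -> [4, 4, 17, -1]
Insert -1: shifted 3 elements -> [-1, 4, 4, 17]


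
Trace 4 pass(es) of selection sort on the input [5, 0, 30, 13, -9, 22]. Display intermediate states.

Pass 1: Select minimum -9 at index 4, swap -> [-9, 0, 30, 13, 5, 22]
Pass 2: Select minimum 0 at index 1, swap -> [-9, 0, 30, 13, 5, 22]
Pass 3: Select minimum 5 at index 4, swap -> [-9, 0, 5, 13, 30, 22]
Pass 4: Select minimum 13 at index 3, swap -> [-9, 0, 5, 13, 30, 22]


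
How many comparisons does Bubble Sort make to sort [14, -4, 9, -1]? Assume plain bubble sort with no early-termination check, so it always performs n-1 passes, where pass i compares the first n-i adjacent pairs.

Pass 1: compare adjacent pairs (0,1)..(2,3) = 3 comparison(s), 3 swap(s) -> [-4, 9, -1, 14]
Pass 2: compare adjacent pairs (0,1)..(1,2) = 2 comparison(s), 1 swap(s) -> [-4, -1, 9, 14]
Pass 3: compare adjacent pairs (0,1)..(0,1) = 1 comparison(s), 0 swap(s) -> [-4, -1, 9, 14]
Total comparisons: 3 + 2 + 1 = 6


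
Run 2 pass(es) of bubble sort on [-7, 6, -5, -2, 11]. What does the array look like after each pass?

After pass 1: [-7, -5, -2, 6, 11] (2 swaps)
After pass 2: [-7, -5, -2, 6, 11] (0 swaps)
Total swaps: 2


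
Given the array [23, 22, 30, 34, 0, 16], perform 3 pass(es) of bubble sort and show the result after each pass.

After pass 1: [22, 23, 30, 0, 16, 34] (3 swaps)
After pass 2: [22, 23, 0, 16, 30, 34] (2 swaps)
After pass 3: [22, 0, 16, 23, 30, 34] (2 swaps)
Total swaps: 7


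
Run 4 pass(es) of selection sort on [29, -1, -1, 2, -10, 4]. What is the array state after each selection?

Pass 1: Select minimum -10 at index 4, swap -> [-10, -1, -1, 2, 29, 4]
Pass 2: Select minimum -1 at index 1, swap -> [-10, -1, -1, 2, 29, 4]
Pass 3: Select minimum -1 at index 2, swap -> [-10, -1, -1, 2, 29, 4]
Pass 4: Select minimum 2 at index 3, swap -> [-10, -1, -1, 2, 29, 4]


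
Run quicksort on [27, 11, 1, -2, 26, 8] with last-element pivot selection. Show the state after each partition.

Partition 1: pivot=8 at index 2 -> [1, -2, 8, 11, 26, 27]
Partition 2: pivot=-2 at index 0 -> [-2, 1, 8, 11, 26, 27]
Partition 3: pivot=27 at index 5 -> [-2, 1, 8, 11, 26, 27]
Partition 4: pivot=26 at index 4 -> [-2, 1, 8, 11, 26, 27]


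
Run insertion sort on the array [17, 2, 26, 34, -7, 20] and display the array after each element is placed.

First element 17 is already 'sorted'
Insert 2: shifted 1 elements -> [2, 17, 26, 34, -7, 20]
Insert 26: shifted 0 elements -> [2, 17, 26, 34, -7, 20]
Insert 34: shifted 0 elements -> [2, 17, 26, 34, -7, 20]
Insert -7: shifted 4 elements -> [-7, 2, 17, 26, 34, 20]
Insert 20: shifted 2 elements -> [-7, 2, 17, 20, 26, 34]


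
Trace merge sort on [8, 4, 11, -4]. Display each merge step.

Divide and conquer:
  Merge [8] + [4] -> [4, 8]
  Merge [11] + [-4] -> [-4, 11]
  Merge [4, 8] + [-4, 11] -> [-4, 4, 8, 11]


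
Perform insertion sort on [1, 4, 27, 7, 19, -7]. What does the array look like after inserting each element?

First element 1 is already 'sorted'
Insert 4: shifted 0 elements -> [1, 4, 27, 7, 19, -7]
Insert 27: shifted 0 elements -> [1, 4, 27, 7, 19, -7]
Insert 7: shifted 1 elements -> [1, 4, 7, 27, 19, -7]
Insert 19: shifted 1 elements -> [1, 4, 7, 19, 27, -7]
Insert -7: shifted 5 elements -> [-7, 1, 4, 7, 19, 27]


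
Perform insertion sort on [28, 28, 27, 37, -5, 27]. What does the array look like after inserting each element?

First element 28 is already 'sorted'
Insert 28: shifted 0 elements -> [28, 28, 27, 37, -5, 27]
Insert 27: shifted 2 elements -> [27, 28, 28, 37, -5, 27]
Insert 37: shifted 0 elements -> [27, 28, 28, 37, -5, 27]
Insert -5: shifted 4 elements -> [-5, 27, 28, 28, 37, 27]
Insert 27: shifted 3 elements -> [-5, 27, 27, 28, 28, 37]


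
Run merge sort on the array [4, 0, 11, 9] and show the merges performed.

Divide and conquer:
  Merge [4] + [0] -> [0, 4]
  Merge [11] + [9] -> [9, 11]
  Merge [0, 4] + [9, 11] -> [0, 4, 9, 11]


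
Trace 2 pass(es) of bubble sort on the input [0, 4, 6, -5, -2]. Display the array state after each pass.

After pass 1: [0, 4, -5, -2, 6] (2 swaps)
After pass 2: [0, -5, -2, 4, 6] (2 swaps)
Total swaps: 4


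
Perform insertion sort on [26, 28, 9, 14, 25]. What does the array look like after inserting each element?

First element 26 is already 'sorted'
Insert 28: shifted 0 elements -> [26, 28, 9, 14, 25]
Insert 9: shifted 2 elements -> [9, 26, 28, 14, 25]
Insert 14: shifted 2 elements -> [9, 14, 26, 28, 25]
Insert 25: shifted 2 elements -> [9, 14, 25, 26, 28]


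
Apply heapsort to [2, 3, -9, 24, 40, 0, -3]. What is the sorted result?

Build heap: [40, 24, 0, 2, 3, -9, -3]
Extract 40: [24, 3, 0, 2, -3, -9, 40]
Extract 24: [3, 2, 0, -9, -3, 24, 40]
Extract 3: [2, -3, 0, -9, 3, 24, 40]
Extract 2: [0, -3, -9, 2, 3, 24, 40]
Extract 0: [-3, -9, 0, 2, 3, 24, 40]
Extract -3: [-9, -3, 0, 2, 3, 24, 40]


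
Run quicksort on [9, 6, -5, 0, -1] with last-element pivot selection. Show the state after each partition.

Partition 1: pivot=-1 at index 1 -> [-5, -1, 9, 0, 6]
Partition 2: pivot=6 at index 3 -> [-5, -1, 0, 6, 9]


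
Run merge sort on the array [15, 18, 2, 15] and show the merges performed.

Divide and conquer:
  Merge [15] + [18] -> [15, 18]
  Merge [2] + [15] -> [2, 15]
  Merge [15, 18] + [2, 15] -> [2, 15, 15, 18]


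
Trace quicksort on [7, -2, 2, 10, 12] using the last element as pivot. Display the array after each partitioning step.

Partition 1: pivot=12 at index 4 -> [7, -2, 2, 10, 12]
Partition 2: pivot=10 at index 3 -> [7, -2, 2, 10, 12]
Partition 3: pivot=2 at index 1 -> [-2, 2, 7, 10, 12]


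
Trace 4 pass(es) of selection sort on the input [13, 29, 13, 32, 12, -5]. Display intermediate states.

Pass 1: Select minimum -5 at index 5, swap -> [-5, 29, 13, 32, 12, 13]
Pass 2: Select minimum 12 at index 4, swap -> [-5, 12, 13, 32, 29, 13]
Pass 3: Select minimum 13 at index 2, swap -> [-5, 12, 13, 32, 29, 13]
Pass 4: Select minimum 13 at index 5, swap -> [-5, 12, 13, 13, 29, 32]


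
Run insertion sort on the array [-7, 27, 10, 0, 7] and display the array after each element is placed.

First element -7 is already 'sorted'
Insert 27: shifted 0 elements -> [-7, 27, 10, 0, 7]
Insert 10: shifted 1 elements -> [-7, 10, 27, 0, 7]
Insert 0: shifted 2 elements -> [-7, 0, 10, 27, 7]
Insert 7: shifted 2 elements -> [-7, 0, 7, 10, 27]


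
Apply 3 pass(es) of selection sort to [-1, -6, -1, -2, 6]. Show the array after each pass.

Pass 1: Select minimum -6 at index 1, swap -> [-6, -1, -1, -2, 6]
Pass 2: Select minimum -2 at index 3, swap -> [-6, -2, -1, -1, 6]
Pass 3: Select minimum -1 at index 2, swap -> [-6, -2, -1, -1, 6]


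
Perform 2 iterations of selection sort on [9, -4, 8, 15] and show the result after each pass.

Pass 1: Select minimum -4 at index 1, swap -> [-4, 9, 8, 15]
Pass 2: Select minimum 8 at index 2, swap -> [-4, 8, 9, 15]


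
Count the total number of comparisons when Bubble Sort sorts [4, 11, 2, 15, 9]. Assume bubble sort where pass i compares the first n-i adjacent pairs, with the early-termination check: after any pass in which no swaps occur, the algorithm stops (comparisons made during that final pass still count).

Pass 1: compare adjacent pairs (0,1)..(3,4) = 4 comparison(s), 2 swap(s) -> [4, 2, 11, 9, 15]
Pass 2: compare adjacent pairs (0,1)..(2,3) = 3 comparison(s), 2 swap(s) -> [2, 4, 9, 11, 15]
Pass 3: compare adjacent pairs (0,1)..(1,2) = 2 comparison(s), 0 swap(s) -> [2, 4, 9, 11, 15]
No swaps in this pass, so bubble sort stops here.
Total comparisons: 4 + 3 + 2 = 9


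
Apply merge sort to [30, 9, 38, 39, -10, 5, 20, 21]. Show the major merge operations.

Divide and conquer:
  Merge [30] + [9] -> [9, 30]
  Merge [38] + [39] -> [38, 39]
  Merge [9, 30] + [38, 39] -> [9, 30, 38, 39]
  Merge [-10] + [5] -> [-10, 5]
  Merge [20] + [21] -> [20, 21]
  Merge [-10, 5] + [20, 21] -> [-10, 5, 20, 21]
  Merge [9, 30, 38, 39] + [-10, 5, 20, 21] -> [-10, 5, 9, 20, 21, 30, 38, 39]


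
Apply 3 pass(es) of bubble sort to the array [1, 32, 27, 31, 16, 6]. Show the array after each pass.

After pass 1: [1, 27, 31, 16, 6, 32] (4 swaps)
After pass 2: [1, 27, 16, 6, 31, 32] (2 swaps)
After pass 3: [1, 16, 6, 27, 31, 32] (2 swaps)
Total swaps: 8


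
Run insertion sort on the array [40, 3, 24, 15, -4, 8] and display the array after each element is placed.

First element 40 is already 'sorted'
Insert 3: shifted 1 elements -> [3, 40, 24, 15, -4, 8]
Insert 24: shifted 1 elements -> [3, 24, 40, 15, -4, 8]
Insert 15: shifted 2 elements -> [3, 15, 24, 40, -4, 8]
Insert -4: shifted 4 elements -> [-4, 3, 15, 24, 40, 8]
Insert 8: shifted 3 elements -> [-4, 3, 8, 15, 24, 40]


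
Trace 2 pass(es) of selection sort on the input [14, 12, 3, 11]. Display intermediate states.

Pass 1: Select minimum 3 at index 2, swap -> [3, 12, 14, 11]
Pass 2: Select minimum 11 at index 3, swap -> [3, 11, 14, 12]


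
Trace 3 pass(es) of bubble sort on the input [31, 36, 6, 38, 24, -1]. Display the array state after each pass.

After pass 1: [31, 6, 36, 24, -1, 38] (3 swaps)
After pass 2: [6, 31, 24, -1, 36, 38] (3 swaps)
After pass 3: [6, 24, -1, 31, 36, 38] (2 swaps)
Total swaps: 8


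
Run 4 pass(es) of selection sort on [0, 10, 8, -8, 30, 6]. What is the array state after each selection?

Pass 1: Select minimum -8 at index 3, swap -> [-8, 10, 8, 0, 30, 6]
Pass 2: Select minimum 0 at index 3, swap -> [-8, 0, 8, 10, 30, 6]
Pass 3: Select minimum 6 at index 5, swap -> [-8, 0, 6, 10, 30, 8]
Pass 4: Select minimum 8 at index 5, swap -> [-8, 0, 6, 8, 30, 10]


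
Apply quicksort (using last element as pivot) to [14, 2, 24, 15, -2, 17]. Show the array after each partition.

Partition 1: pivot=17 at index 4 -> [14, 2, 15, -2, 17, 24]
Partition 2: pivot=-2 at index 0 -> [-2, 2, 15, 14, 17, 24]
Partition 3: pivot=14 at index 2 -> [-2, 2, 14, 15, 17, 24]


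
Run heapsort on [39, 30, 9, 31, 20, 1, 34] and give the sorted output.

Build heap: [39, 31, 34, 30, 20, 1, 9]
Extract 39: [34, 31, 9, 30, 20, 1, 39]
Extract 34: [31, 30, 9, 1, 20, 34, 39]
Extract 31: [30, 20, 9, 1, 31, 34, 39]
Extract 30: [20, 1, 9, 30, 31, 34, 39]
Extract 20: [9, 1, 20, 30, 31, 34, 39]
Extract 9: [1, 9, 20, 30, 31, 34, 39]


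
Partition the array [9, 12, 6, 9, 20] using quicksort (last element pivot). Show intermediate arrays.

Partition 1: pivot=20 at index 4 -> [9, 12, 6, 9, 20]
Partition 2: pivot=9 at index 2 -> [9, 6, 9, 12, 20]
Partition 3: pivot=6 at index 0 -> [6, 9, 9, 12, 20]


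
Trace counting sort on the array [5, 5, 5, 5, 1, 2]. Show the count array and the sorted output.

Count array: [0, 1, 1, 0, 0, 4]
(count[i] = number of elements equal to i)
Cumulative count: [0, 1, 2, 2, 2, 6]
Sorted: [1, 2, 5, 5, 5, 5]


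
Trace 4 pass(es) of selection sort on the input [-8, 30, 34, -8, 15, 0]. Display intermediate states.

Pass 1: Select minimum -8 at index 0, swap -> [-8, 30, 34, -8, 15, 0]
Pass 2: Select minimum -8 at index 3, swap -> [-8, -8, 34, 30, 15, 0]
Pass 3: Select minimum 0 at index 5, swap -> [-8, -8, 0, 30, 15, 34]
Pass 4: Select minimum 15 at index 4, swap -> [-8, -8, 0, 15, 30, 34]


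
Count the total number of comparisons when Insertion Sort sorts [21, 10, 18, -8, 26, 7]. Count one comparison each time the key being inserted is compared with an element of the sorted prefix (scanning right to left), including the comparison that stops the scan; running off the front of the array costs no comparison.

Insert 10: 21 > 10 (shift), reached front = 1 comparison(s) -> [10, 21, 18, -8, 26, 7]
Insert 18: 21 > 18 (shift), 10 <= 18 (stop) = 2 comparison(s) -> [10, 18, 21, -8, 26, 7]
Insert -8: 21 > -8 (shift), 18 > -8 (shift), 10 > -8 (shift), reached front = 3 comparison(s) -> [-8, 10, 18, 21, 26, 7]
Insert 26: 21 <= 26 (stop) = 1 comparison(s) -> [-8, 10, 18, 21, 26, 7]
Insert 7: 26 > 7 (shift), 21 > 7 (shift), 18 > 7 (shift), 10 > 7 (shift), -8 <= 7 (stop) = 5 comparison(s) -> [-8, 7, 10, 18, 21, 26]
Total comparisons: 1 + 2 + 3 + 1 + 5 = 12
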